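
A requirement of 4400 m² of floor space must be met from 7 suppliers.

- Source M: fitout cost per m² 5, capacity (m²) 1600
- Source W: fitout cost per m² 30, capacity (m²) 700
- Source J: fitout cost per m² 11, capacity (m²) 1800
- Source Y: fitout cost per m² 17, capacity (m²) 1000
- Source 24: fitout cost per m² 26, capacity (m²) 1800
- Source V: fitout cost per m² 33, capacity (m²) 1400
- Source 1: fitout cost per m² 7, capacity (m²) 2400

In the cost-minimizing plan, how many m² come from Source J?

Fill from the cheapest supplier first.
Source M (5): use full 1600 — 2800 m² to go.
Source 1 (7): use full 2400 — 400 m² to go.
Take 400 from Source J at 11 to finish.
Source Y, Source 24, Source W, Source V: unused.

400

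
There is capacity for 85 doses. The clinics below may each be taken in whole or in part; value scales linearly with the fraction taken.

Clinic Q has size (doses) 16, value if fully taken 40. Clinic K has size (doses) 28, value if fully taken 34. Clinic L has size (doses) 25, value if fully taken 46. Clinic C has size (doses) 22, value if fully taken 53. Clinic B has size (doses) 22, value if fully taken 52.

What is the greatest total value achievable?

191

Best value per unit of size first: Clinic Q 40/16≈2.5, Clinic C 53/22≈2.41, Clinic B 52/22≈2.36, Clinic L 46/25≈1.84, Clinic K 34/28≈1.21.
Take all of Clinic Q (16 doses, value 40) — 69 doses left.
Take all of Clinic C (22 doses, value 53) — 47 doses left.
All 22 doses of Clinic B fit (value 52) — 25 remain.
Clinic L: take in full, 25 doses for value 46 — 0 left.
Total value = 191.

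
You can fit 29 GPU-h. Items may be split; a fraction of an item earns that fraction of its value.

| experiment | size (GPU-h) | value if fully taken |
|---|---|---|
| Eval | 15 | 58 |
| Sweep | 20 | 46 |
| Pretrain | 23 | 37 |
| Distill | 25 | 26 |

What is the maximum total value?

Best value per unit of size first: Eval 58/15≈3.87, Sweep 46/20≈2.3, Pretrain 37/23≈1.61, Distill 26/25≈1.04.
Eval: take in full, 15 GPU-h for value 58 ; 14 left.
Fill the last 14 GPU-h with part of Sweep: 14/20 of it earns 32.2.
Total value = 90.2.

90.2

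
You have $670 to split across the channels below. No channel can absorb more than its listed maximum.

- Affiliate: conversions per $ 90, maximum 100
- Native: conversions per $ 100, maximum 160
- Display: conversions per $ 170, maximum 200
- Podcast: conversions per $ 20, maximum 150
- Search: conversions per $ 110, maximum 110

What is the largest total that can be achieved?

Rank by conversions per $: Display 170 > Search 110 > Native 100 > Affiliate 90 > Podcast 20.
Display takes 200 to reach its cap of 200 — 470 left.
Search: +110 to 110 (cap) — 360 left.
Native: +160 to 160 (cap) — 200 left.
Affiliate: +100 to 100 (cap) — 100 left.
Only 100 left; Podcast takes them to reach 100.
Total = 90×100 + 100×160 + 170×200 + 20×100 + 110×110 = 73100.

73100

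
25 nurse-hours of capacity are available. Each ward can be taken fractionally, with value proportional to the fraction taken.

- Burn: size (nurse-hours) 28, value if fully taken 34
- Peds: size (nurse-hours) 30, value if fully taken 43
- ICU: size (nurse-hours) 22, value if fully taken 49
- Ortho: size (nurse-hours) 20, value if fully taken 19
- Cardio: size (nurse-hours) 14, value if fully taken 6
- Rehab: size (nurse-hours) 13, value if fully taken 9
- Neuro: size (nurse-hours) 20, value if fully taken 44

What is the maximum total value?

55.6

Rank by value-to-size ratio: ICU 49/22≈2.23, Neuro 44/20≈2.2, Peds 43/30≈1.43, Burn 34/28≈1.21, Ortho 19/20≈0.95, Rehab 9/13≈0.692, Cardio 6/14≈0.429.
Take all of ICU (22 nurse-hours, value 49) ; 3 nurse-hours left.
Only 3 nurse-hours remain; take 3/20 of Neuro for value 44×3/20 = 6.6.
Total value = 55.6.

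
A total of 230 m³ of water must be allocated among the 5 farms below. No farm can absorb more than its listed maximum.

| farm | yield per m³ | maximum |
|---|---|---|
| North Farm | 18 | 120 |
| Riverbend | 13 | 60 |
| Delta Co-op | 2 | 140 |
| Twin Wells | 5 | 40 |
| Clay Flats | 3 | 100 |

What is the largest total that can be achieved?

Rank by yield per m³: North Farm 18 > Riverbend 13 > Twin Wells 5 > Clay Flats 3 > Delta Co-op 2.
North Farm takes 120 to reach its cap of 120 — 110 left.
Riverbend takes 60 to reach its cap of 60 — 50 left.
Twin Wells takes 40 to reach its cap of 40 — 10 left.
Clay Flats has room for 100 but only 10 remain, so it gets 10.
Total = 18×120 + 13×60 + 5×40 + 3×10 = 3170.

3170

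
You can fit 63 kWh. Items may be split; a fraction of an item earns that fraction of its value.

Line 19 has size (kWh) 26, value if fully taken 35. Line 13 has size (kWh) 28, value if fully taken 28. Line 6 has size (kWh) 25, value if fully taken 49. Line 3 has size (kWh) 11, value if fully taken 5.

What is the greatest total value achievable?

96

Sort by value density: Line 6 49/25≈1.96, Line 19 35/26≈1.35, Line 13 28/28≈1, Line 3 5/11≈0.455.
Line 6: take in full, 25 kWh for value 49 → 38 left.
Line 19: take in full, 26 kWh for value 35 → 12 left.
Only 12 kWh remain; take 12/28 of Line 13 for value 28×12/28 = 12.
Total value = 96.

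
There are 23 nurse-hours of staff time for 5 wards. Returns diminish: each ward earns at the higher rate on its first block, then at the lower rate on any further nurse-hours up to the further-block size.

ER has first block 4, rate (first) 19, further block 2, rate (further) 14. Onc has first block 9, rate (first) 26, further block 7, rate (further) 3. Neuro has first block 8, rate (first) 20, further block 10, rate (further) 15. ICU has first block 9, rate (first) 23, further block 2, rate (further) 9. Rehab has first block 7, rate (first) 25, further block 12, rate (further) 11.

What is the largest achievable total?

Order all 10 blocks by rate: Onc/T1 26 > Rehab/T1 25 > ICU/T1 23 > Neuro/T1 20 > ER/T1 19 > Neuro/T2 15 > ER/T2 14 > Rehab/T2 11 > ICU/T2 9 > Onc/T2 3.
Onc/T1 (26): +9 ; 14 left.
Fill Rehab T1 block (7 at 25) ; 7 left.
ICU/T1: +7 of 9 at 23; pool empty.
Total = 26×9 + 25×7 + 23×7 = 570.

570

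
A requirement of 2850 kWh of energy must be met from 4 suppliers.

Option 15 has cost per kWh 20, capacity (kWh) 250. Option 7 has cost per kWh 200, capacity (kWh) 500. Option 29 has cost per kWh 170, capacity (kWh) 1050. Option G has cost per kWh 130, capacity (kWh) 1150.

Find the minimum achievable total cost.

413000

Use suppliers in increasing cost order.
Take 250 from Option 15 at 20 ; need 2600 more.
Option G (130): use full 1150 ; 1450 kWh to go.
Option 29 at 170: take all 1050 kWh ; 400 still needed.
Option 7 (200): take the remaining 400 ; done.
Cost = 250×20 + 1150×130 + 1050×170 + 400×200 = 413000.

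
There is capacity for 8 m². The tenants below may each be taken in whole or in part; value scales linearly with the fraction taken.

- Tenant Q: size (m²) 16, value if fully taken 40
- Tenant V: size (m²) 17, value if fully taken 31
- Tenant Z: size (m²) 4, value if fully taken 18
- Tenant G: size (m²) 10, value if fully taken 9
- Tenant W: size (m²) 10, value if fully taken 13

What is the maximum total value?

28

Rank by value-to-size ratio: Tenant Z 18/4≈4.5, Tenant Q 40/16≈2.5, Tenant V 31/17≈1.82, Tenant W 13/10≈1.3, Tenant G 9/10≈0.9.
Tenant Z: take in full, 4 m² for value 18 ; 4 left.
4 m² left: a 4/16 share of Tenant Q gives 40×4/16 = 10.
Total value = 28.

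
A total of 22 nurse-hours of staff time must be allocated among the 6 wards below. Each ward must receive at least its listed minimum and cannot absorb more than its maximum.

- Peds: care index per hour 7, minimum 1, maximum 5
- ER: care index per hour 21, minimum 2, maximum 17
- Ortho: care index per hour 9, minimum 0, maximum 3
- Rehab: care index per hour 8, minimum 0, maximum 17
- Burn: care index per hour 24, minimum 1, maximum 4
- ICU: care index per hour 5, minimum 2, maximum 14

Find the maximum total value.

Meeting every minimum uses 1+2+0+0+1+2 = 6 nurse-hours, leaving 16.
Rank by care index per hour: Burn 24 > ER 21 > Ortho 9 > Rehab 8 > Peds 7 > ICU 5.
Give Burn 3 more to hit its cap of 4 — 13 left.
Only 13 left; ER takes them to reach 15.
Total = 7×1 + 21×15 + 24×4 + 5×2 = 428.

428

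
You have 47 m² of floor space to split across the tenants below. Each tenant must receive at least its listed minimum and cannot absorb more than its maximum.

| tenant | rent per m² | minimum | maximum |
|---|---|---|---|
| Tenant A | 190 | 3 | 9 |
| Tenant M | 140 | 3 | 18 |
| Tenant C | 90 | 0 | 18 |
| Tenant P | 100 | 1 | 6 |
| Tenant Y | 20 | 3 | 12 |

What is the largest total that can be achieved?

Meeting every minimum uses 3+3+0+1+3 = 10 m², leaving 37.
Rank by rent per m²: Tenant A 190 > Tenant M 140 > Tenant P 100 > Tenant C 90 > Tenant Y 20.
Tenant A: +6 to 9 (cap) — 31 left.
Tenant M takes 15 more to reach its cap of 18 — 16 left.
Give Tenant P 5 more to hit its cap of 6 — 11 left.
Tenant C has room for 18 more but only 11 remain, so it gets 11.
Total = 190×9 + 140×18 + 90×11 + 100×6 + 20×3 = 5880.

5880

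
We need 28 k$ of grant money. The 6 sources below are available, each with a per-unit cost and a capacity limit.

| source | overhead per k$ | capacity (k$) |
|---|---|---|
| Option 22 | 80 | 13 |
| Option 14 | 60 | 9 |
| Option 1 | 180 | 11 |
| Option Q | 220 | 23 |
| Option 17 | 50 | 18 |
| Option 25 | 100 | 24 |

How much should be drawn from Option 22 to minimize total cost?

Fill from the cheapest source first.
Option 17 at 50: take all 18 k$ — 10 still needed.
Option 14 (60): use full 9 — 1 k$ to go.
Take 1 from Option 22 at 80 to finish.
Option 25, Option 1, Option Q: unused.

1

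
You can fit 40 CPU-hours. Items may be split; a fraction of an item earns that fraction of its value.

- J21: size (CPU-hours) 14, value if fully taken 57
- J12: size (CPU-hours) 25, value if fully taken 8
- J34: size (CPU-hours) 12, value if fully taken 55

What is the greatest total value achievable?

116.48

Best value per unit of size first: J34 55/12≈4.58, J21 57/14≈4.07, J12 8/25≈0.32.
All 12 CPU-hours of J34 fit (value 55) → 28 remain.
All 14 CPU-hours of J21 fit (value 57) → 14 remain.
Only 14 CPU-hours remain; take 14/25 of J12 for value 8×14/25 = 4.48.
Total value = 116.48.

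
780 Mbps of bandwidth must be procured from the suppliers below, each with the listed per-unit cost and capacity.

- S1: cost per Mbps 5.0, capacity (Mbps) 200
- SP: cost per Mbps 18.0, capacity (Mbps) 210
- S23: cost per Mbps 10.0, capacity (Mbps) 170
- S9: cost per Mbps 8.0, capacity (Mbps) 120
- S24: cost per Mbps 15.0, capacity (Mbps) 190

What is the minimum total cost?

8310

Fill from the cheapest supplier first.
S1 (5.0): use full 200 ; 580 Mbps to go.
Take 120 from S9 at 8.0 ; need 460 more.
S23 (10.0): use full 170 ; 290 Mbps to go.
S24 (15.0): use full 190 ; 100 Mbps to go.
SP (18.0): take the remaining 100 ; done.
Cost = 200×5.0 + 120×8.0 + 170×10.0 + 190×15.0 + 100×18.0 = 8310.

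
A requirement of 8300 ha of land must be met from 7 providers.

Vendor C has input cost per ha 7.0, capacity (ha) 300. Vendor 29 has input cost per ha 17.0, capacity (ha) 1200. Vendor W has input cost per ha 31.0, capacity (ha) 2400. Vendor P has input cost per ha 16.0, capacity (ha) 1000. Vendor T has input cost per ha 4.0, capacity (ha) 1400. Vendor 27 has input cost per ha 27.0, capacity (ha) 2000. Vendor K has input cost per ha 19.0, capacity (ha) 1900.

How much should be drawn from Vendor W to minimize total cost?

Cheapest first:
Vendor T (4.0): use full 1400 → 6900 ha to go.
Vendor C at 7.0: take all 300 ha → 6600 still needed.
Vendor P (16.0): use full 1000 → 5600 ha to go.
Vendor 29 at 17.0: take all 1200 ha → 4400 still needed.
Take 1900 from Vendor K at 19.0 → need 2500 more.
Vendor 27 (27.0): use full 2000 → 500 ha to go.
Vendor W at 31.0: take 500 of its 2400 → requirement met.

500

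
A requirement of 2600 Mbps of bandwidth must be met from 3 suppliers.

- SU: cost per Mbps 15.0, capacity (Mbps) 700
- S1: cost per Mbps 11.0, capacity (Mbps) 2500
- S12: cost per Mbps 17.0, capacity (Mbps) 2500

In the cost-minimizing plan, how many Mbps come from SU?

100

Use suppliers in increasing cost order.
Take 2500 from S1 at 11.0 ; need 100 more.
SU (15.0): take the remaining 100 ; done.
S12: unused.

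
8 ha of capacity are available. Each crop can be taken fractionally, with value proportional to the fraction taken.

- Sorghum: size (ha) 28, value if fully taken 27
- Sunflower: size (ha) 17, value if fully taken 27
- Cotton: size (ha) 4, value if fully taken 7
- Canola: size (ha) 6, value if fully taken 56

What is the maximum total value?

59.5

Best value per unit of size first: Canola 56/6≈9.33, Cotton 7/4≈1.75, Sunflower 27/17≈1.59, Sorghum 27/28≈0.964.
Canola: take in full, 6 ha for value 56 ; 2 left.
Fill the last 2 ha with part of Cotton: 2/4 of it earns 3.5.
Total value = 59.5.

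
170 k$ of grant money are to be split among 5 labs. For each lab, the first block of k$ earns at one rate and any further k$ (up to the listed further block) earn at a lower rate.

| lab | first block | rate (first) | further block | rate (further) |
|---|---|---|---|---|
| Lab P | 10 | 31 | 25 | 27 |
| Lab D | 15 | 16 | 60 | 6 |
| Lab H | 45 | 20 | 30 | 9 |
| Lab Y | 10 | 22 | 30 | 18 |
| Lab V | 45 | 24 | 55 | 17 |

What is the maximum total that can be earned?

3810

Treat each block as its own option and order by rate: Lab P/T1 31 > Lab P/T2 27 > Lab V/T1 24 > Lab Y/T1 22 > Lab H/T1 20 > Lab Y/T2 18 > Lab V/T2 17 > Lab D/T1 16 > Lab H/T2 9 > Lab D/T2 6.
Lab P T1 at 31: fill all 10 → 160 left.
Lab P T2 at 27: fill all 25 → 135 left.
Lab V/T1 (24): +45 → 90 left.
Fill Lab Y T1 block (10 at 22) → 80 left.
Fill Lab H T1 block (45 at 20) → 35 left.
Fill Lab Y T2 block (30 at 18) → 5 left.
Lab V T2 at 17: only 5 left, fill 5.
Total = 31×10 + 27×25 + 24×45 + 22×10 + 20×45 + 18×30 + 17×5 = 3810.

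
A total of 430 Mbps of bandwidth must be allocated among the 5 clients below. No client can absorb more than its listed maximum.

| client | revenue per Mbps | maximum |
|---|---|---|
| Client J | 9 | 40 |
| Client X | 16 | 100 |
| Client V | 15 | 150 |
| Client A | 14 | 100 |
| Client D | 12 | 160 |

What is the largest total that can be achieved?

Highest revenue per Mbps first: Client X 16 > Client V 15 > Client A 14 > Client D 12 > Client J 9.
Client X: +100 to 100 (cap) ; 330 left.
Give Client V 150 to hit its cap of 150 ; 180 left.
Give Client A 100 to hit its cap of 100 ; 80 left.
Client D has room for 160 but only 80 remain, so it gets 80.
Total = 16×100 + 15×150 + 14×100 + 12×80 = 6210.

6210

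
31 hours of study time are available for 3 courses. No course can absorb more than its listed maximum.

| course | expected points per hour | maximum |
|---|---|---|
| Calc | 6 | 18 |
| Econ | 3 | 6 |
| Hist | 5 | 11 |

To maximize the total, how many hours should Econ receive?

Order the courses by expected points per hour: Calc 6 > Hist 5 > Econ 3.
Calc: +18 to 18 (cap) — 13 left.
Give Hist 11 to hit its cap of 11 — 2 left.
Only 2 left; Econ takes them to reach 2.

2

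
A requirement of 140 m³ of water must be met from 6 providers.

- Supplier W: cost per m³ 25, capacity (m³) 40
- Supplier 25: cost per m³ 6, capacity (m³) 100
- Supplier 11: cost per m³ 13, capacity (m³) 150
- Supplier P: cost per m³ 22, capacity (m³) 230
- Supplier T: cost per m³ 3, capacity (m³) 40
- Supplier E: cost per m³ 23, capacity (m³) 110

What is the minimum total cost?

Cheapest first:
Supplier T at 3: take all 40 m³ → 100 still needed.
Take 100 from Supplier 25 at 6 → need 0 more.
Supplier 11, Supplier P, Supplier E, Supplier W: unused.
Cost = 40×3 + 100×6 = 720.

720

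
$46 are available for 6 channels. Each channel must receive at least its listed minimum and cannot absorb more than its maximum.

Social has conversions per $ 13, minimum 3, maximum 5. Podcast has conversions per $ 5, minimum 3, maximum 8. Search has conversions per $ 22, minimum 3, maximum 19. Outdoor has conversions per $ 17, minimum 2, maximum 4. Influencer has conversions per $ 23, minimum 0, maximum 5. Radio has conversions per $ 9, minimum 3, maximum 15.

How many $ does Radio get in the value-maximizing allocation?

10

Meeting every minimum uses 3+3+3+2+0+3 = 14 $, leaving 32.
Highest conversions per $ first: Influencer 23 > Search 22 > Outdoor 17 > Social 13 > Radio 9 > Podcast 5.
Influencer: +5 to 5 (cap) ; 27 left.
Search takes 16 more to reach its cap of 19 ; 11 left.
Outdoor: +2 to 4 (cap) ; 9 left.
Social takes 2 more to reach its cap of 5 ; 7 left.
Only 7 left; Radio takes them to reach 10.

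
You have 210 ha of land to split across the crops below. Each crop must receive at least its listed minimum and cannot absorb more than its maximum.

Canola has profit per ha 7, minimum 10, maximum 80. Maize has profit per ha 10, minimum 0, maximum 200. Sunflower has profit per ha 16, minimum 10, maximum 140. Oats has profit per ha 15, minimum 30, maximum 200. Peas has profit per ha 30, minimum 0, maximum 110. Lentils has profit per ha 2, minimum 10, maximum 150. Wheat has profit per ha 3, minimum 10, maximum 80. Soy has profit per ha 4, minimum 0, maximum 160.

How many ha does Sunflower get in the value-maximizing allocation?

40

Meeting every minimum uses 10+0+10+30+0+10+10+0 = 70 ha, leaving 140.
Rank by profit per ha: Peas 30 > Sunflower 16 > Oats 15 > Maize 10 > Canola 7 > Soy 4 > Wheat 3 > Lentils 2.
Give Peas 110 more to hit its cap of 110 → 30 left.
Sunflower: +30 (room for 130) → 40. Pool exhausted.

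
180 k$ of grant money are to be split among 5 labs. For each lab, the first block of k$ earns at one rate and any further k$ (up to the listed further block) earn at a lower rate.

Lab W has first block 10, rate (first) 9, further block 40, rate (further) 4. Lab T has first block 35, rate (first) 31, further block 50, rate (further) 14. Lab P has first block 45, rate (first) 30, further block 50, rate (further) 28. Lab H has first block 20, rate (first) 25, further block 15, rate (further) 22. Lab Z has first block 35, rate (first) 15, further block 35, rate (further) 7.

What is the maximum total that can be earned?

Treat each block as its own option and order by rate: Lab T/first 31 > Lab P/first 30 > Lab P/second 28 > Lab H/first 25 > Lab H/second 22 > Lab Z/first 15 > Lab T/second 14 > Lab W/first 9 > Lab Z/second 7 > Lab W/second 4.
Lab T first at 31: fill all 35 → 145 left.
Lab P first at 30: fill all 45 → 100 left.
Lab P second at 28: fill all 50 → 50 left.
Fill Lab H first block (20 at 25) → 30 left.
Lab H/second (22): +15 → 15 left.
Lab Z/first: +15 of 35 at 15; pool empty.
Total = 31×35 + 30×45 + 28×50 + 25×20 + 22×15 + 15×15 = 4890.

4890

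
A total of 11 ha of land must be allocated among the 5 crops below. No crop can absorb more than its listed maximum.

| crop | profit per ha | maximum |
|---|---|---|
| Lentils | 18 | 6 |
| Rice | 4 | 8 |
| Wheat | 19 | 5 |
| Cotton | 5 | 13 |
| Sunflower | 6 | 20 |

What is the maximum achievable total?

203

Order the crops by profit per ha: Wheat 19 > Lentils 18 > Sunflower 6 > Cotton 5 > Rice 4.
Give Wheat 5 to hit its cap of 5 → 6 left.
Give Lentils 6 to hit its cap of 6 → 0 left.
Total = 18×6 + 19×5 = 203.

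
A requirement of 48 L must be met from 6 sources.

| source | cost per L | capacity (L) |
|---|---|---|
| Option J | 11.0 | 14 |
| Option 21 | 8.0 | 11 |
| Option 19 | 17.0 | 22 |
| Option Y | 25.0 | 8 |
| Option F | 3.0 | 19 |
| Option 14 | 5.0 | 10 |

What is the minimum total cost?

283

Fill from the cheapest source first.
Take 19 from Option F at 3.0 → need 29 more.
Option 14 at 5.0: take all 10 L → 19 still needed.
Take 11 from Option 21 at 8.0 → need 8 more.
Option J (11.0): take the remaining 8 → done.
Option 19, Option Y: unused.
Cost = 19×3.0 + 10×5.0 + 11×8.0 + 8×11.0 = 283.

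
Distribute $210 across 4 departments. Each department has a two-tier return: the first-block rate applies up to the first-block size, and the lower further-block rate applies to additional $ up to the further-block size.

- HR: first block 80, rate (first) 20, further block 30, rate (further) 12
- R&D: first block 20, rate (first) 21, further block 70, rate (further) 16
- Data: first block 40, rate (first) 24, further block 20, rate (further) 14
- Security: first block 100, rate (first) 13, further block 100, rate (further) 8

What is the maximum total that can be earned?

4100

Order all 8 blocks by rate: Data/first 24 > R&D/first 21 > HR/first 20 > R&D/second 16 > Data/second 14 > Security/first 13 > HR/second 12 > Security/second 8.
Fill Data first block (40 at 24) → 170 left.
R&D/first (21): +20 → 150 left.
HR first at 20: fill all 80 → 70 left.
R&D/second (16): +70 → 0 left.
Total = 24×40 + 21×20 + 20×80 + 16×70 = 4100.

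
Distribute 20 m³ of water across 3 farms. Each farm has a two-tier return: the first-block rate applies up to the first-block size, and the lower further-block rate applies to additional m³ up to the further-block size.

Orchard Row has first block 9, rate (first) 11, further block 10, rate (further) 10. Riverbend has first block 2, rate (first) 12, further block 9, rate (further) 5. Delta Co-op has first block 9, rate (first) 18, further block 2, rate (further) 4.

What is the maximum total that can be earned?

285

Order all 6 blocks by rate: Delta Co-op/first 18 > Riverbend/first 12 > Orchard Row/first 11 > Orchard Row/second 10 > Riverbend/second 5 > Delta Co-op/second 4.
Delta Co-op/first (18): +9 ; 11 left.
Fill Riverbend first block (2 at 12) ; 9 left.
Fill Orchard Row first block (9 at 11) ; 0 left.
Total = 18×9 + 12×2 + 11×9 = 285.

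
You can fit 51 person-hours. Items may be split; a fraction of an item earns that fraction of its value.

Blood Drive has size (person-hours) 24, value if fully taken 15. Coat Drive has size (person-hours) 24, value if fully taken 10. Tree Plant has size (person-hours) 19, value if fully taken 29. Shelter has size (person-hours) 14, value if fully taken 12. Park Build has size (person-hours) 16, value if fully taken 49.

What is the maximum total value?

Best value per unit of size first: Park Build 49/16≈3.06, Tree Plant 29/19≈1.53, Shelter 12/14≈0.857, Blood Drive 15/24≈0.625, Coat Drive 10/24≈0.417.
Park Build: take in full, 16 person-hours for value 49 — 35 left.
Tree Plant: take in full, 19 person-hours for value 29 — 16 left.
Shelter: take in full, 14 person-hours for value 12 — 2 left.
2 person-hours left: a 2/24 share of Blood Drive gives 15×2/24 = 1.25.
Total value = 91.25.

91.25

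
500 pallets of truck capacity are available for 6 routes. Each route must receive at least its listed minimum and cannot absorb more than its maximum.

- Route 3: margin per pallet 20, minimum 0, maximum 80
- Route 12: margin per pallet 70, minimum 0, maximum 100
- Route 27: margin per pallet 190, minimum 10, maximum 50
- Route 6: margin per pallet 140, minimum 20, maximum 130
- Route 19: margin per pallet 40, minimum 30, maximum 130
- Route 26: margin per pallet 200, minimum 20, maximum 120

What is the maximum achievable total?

Meeting every minimum uses 0+0+10+20+30+20 = 80 pallets, leaving 420.
Rank by margin per pallet: Route 26 200 > Route 27 190 > Route 6 140 > Route 12 70 > Route 19 40 > Route 3 20.
Give Route 26 100 more to hit its cap of 120 → 320 left.
Route 27: +40 to 50 (cap) → 280 left.
Route 6: +110 to 130 (cap) → 170 left.
Route 12: +100 to 100 (cap) → 70 left.
Route 19: +70 (room for 100) → 100. Pool exhausted.
Total = 70×100 + 190×50 + 140×130 + 40×100 + 200×120 = 62700.

62700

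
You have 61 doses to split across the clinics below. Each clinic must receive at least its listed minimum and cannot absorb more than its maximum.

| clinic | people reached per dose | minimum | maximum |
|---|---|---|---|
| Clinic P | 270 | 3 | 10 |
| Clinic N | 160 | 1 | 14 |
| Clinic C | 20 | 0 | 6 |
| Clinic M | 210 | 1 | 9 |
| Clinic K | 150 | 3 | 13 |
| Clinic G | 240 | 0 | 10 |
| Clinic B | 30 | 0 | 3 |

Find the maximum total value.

11310

Meeting every minimum uses 3+1+0+1+3+0+0 = 8 doses, leaving 53.
Highest people reached per dose first: Clinic P 270 > Clinic G 240 > Clinic M 210 > Clinic N 160 > Clinic K 150 > Clinic B 30 > Clinic C 20.
Clinic P takes 7 more to reach its cap of 10 ; 46 left.
Clinic G takes 10 more to reach its cap of 10 ; 36 left.
Clinic M: +8 to 9 (cap) ; 28 left.
Clinic N takes 13 more to reach its cap of 14 ; 15 left.
Clinic K takes 10 more to reach its cap of 13 ; 5 left.
Clinic B takes 3 more to reach its cap of 3 ; 2 left.
Clinic C has room for 6 more but only 2 remain, so it gets 2.
Total = 270×10 + 160×14 + 20×2 + 210×9 + 150×13 + 240×10 + 30×3 = 11310.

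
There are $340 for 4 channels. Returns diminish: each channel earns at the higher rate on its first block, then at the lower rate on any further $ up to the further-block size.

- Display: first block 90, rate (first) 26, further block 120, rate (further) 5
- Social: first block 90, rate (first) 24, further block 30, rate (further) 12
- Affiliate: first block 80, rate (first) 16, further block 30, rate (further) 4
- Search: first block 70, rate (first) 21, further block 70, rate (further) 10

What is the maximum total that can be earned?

7370

Rank every tier by rate: Display/first 26 > Social/first 24 > Search/first 21 > Affiliate/first 16 > Social/second 12 > Search/second 10 > Display/second 5 > Affiliate/second 4.
Fill Display first block (90 at 26) — 250 left.
Social/first (24): +90 — 160 left.
Fill Search first block (70 at 21) — 90 left.
Fill Affiliate first block (80 at 16) — 10 left.
Social/second: +10 of 30 at 12; pool empty.
Total = 26×90 + 24×90 + 21×70 + 16×80 + 12×10 = 7370.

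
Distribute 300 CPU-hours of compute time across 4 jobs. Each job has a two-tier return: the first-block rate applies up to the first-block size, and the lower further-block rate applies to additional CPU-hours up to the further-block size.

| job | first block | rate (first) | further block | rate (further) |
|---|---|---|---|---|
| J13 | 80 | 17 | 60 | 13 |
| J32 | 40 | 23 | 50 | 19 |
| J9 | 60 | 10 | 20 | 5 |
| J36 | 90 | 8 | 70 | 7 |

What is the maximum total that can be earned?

Treat each block as its own option and order by rate: J32/first 23 > J32/second 19 > J13/first 17 > J13/second 13 > J9/first 10 > J36/first 8 > J36/second 7 > J9/second 5.
J32/first (23): +40 → 260 left.
J32 second at 19: fill all 50 → 210 left.
J13 first at 17: fill all 80 → 130 left.
J13/second (13): +60 → 70 left.
J9 first at 10: fill all 60 → 10 left.
J36/first: +10 of 90 at 8; pool empty.
Total = 23×40 + 19×50 + 17×80 + 13×60 + 10×60 + 8×10 = 4690.

4690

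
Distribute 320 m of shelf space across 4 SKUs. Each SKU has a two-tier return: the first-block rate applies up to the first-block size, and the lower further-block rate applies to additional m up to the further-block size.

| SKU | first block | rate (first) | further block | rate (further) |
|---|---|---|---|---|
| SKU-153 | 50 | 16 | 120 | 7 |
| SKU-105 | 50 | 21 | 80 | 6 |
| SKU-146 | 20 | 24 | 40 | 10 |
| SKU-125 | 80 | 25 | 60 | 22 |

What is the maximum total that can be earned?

Order all 8 blocks by rate: SKU-125/first 25 > SKU-146/first 24 > SKU-125/second 22 > SKU-105/first 21 > SKU-153/first 16 > SKU-146/second 10 > SKU-153/second 7 > SKU-105/second 6.
SKU-125 first at 25: fill all 80 — 240 left.
SKU-146/first (24): +20 — 220 left.
SKU-125 second at 22: fill all 60 — 160 left.
Fill SKU-105 first block (50 at 21) — 110 left.
Fill SKU-153 first block (50 at 16) — 60 left.
Fill SKU-146 second block (40 at 10) — 20 left.
20 remain; put them into SKU-153 second at 7.
Total = 25×80 + 24×20 + 22×60 + 21×50 + 16×50 + 10×40 + 7×20 = 6190.

6190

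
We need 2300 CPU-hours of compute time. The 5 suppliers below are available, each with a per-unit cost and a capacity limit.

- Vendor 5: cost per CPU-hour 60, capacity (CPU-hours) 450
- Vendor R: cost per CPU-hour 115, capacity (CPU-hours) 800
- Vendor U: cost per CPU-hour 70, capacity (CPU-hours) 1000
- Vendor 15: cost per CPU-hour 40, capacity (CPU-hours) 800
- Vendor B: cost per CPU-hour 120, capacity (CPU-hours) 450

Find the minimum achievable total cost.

Fill from the cheapest supplier first.
Take 800 from Vendor 15 at 40 — need 1500 more.
Vendor 5 (60): use full 450 — 1050 CPU-hours to go.
Vendor U (70): use full 1000 — 50 CPU-hours to go.
Take 50 from Vendor R at 115 to finish.
Vendor B: unused.
Cost = 800×40 + 450×60 + 1000×70 + 50×115 = 134750.

134750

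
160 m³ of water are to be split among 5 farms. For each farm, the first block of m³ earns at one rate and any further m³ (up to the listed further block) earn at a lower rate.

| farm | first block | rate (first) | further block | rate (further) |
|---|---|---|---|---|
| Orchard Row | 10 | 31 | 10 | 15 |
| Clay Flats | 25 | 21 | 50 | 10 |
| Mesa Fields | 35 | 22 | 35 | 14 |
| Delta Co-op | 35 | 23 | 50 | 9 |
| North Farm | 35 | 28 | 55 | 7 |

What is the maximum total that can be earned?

3680

Order all 10 blocks by rate: Orchard Row/first 31 > North Farm/first 28 > Delta Co-op/first 23 > Mesa Fields/first 22 > Clay Flats/first 21 > Orchard Row/second 15 > Mesa Fields/second 14 > Clay Flats/second 10 > Delta Co-op/second 9 > North Farm/second 7.
Fill Orchard Row first block (10 at 31) ; 150 left.
Fill North Farm first block (35 at 28) ; 115 left.
Delta Co-op first at 23: fill all 35 ; 80 left.
Mesa Fields/first (22): +35 ; 45 left.
Fill Clay Flats first block (25 at 21) ; 20 left.
Fill Orchard Row second block (10 at 15) ; 10 left.
Mesa Fields/second: +10 of 35 at 14; pool empty.
Total = 31×10 + 28×35 + 23×35 + 22×35 + 21×25 + 15×10 + 14×10 = 3680.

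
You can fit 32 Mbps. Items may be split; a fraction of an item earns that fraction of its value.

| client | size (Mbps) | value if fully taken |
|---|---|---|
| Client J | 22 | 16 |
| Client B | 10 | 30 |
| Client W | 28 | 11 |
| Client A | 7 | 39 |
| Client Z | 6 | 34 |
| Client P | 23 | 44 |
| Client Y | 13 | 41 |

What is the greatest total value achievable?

Rank by value-to-size ratio: Client Z 34/6≈5.67, Client A 39/7≈5.57, Client Y 41/13≈3.15, Client B 30/10≈3, Client P 44/23≈1.91, Client J 16/22≈0.727, Client W 11/28≈0.393.
Client Z: take in full, 6 Mbps for value 34 — 26 left.
Take all of Client A (7 Mbps, value 39) — 19 Mbps left.
Client Y: take in full, 13 Mbps for value 41 — 6 left.
6 Mbps left: a 6/10 share of Client B gives 30×6/10 = 18.
Total value = 132.

132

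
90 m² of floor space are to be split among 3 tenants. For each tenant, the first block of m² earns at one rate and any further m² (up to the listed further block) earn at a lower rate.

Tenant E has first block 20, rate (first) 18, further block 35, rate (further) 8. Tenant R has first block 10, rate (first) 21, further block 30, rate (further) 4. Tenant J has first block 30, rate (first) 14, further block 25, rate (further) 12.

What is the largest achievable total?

Order all 6 blocks by rate: Tenant R/first 21 > Tenant E/first 18 > Tenant J/first 14 > Tenant J/second 12 > Tenant E/second 8 > Tenant R/second 4.
Tenant R/first (21): +10 ; 80 left.
Tenant E/first (18): +20 ; 60 left.
Tenant J/first (14): +30 ; 30 left.
Tenant J second at 12: fill all 25 ; 5 left.
Tenant E/second: +5 of 35 at 8; pool empty.
Total = 21×10 + 18×20 + 14×30 + 12×25 + 8×5 = 1330.

1330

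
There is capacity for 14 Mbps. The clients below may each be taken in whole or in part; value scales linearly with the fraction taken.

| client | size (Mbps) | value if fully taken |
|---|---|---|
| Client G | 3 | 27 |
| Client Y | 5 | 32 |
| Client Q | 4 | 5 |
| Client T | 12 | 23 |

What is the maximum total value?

70.5

Sort by value density: Client G 27/3≈9, Client Y 32/5≈6.4, Client T 23/12≈1.92, Client Q 5/4≈1.25.
Client G: take in full, 3 Mbps for value 27 ; 11 left.
All 5 Mbps of Client Y fit (value 32) ; 6 remain.
6 Mbps left: a 6/12 share of Client T gives 23×6/12 = 11.5.
Total value = 70.5.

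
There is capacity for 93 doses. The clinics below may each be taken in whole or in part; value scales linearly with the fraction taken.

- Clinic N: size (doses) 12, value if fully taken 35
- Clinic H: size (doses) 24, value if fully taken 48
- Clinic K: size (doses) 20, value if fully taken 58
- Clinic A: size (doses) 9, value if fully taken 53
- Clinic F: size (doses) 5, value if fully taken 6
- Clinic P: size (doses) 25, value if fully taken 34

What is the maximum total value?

Sort by value density: Clinic A 53/9≈5.89, Clinic N 35/12≈2.92, Clinic K 58/20≈2.9, Clinic H 48/24≈2, Clinic P 34/25≈1.36, Clinic F 6/5≈1.2.
Take all of Clinic A (9 doses, value 53) — 84 doses left.
Take all of Clinic N (12 doses, value 35) — 72 doses left.
Take all of Clinic K (20 doses, value 58) — 52 doses left.
Take all of Clinic H (24 doses, value 48) — 28 doses left.
All 25 doses of Clinic P fit (value 34) — 3 remain.
Only 3 doses remain; take 3/5 of Clinic F for value 6×3/5 = 3.6.
Total value = 231.6.

231.6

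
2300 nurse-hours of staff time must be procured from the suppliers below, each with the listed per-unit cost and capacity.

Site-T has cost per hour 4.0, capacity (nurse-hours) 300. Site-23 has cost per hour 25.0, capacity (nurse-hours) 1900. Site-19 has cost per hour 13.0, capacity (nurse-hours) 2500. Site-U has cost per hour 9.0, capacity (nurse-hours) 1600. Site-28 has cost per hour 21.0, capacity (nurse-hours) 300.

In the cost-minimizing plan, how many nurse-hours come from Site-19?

400

Use suppliers in increasing cost order.
Take 300 from Site-T at 4.0 ; need 2000 more.
Site-U (9.0): use full 1600 ; 400 nurse-hours to go.
Take 400 from Site-19 at 13.0 to finish.
Site-28, Site-23: unused.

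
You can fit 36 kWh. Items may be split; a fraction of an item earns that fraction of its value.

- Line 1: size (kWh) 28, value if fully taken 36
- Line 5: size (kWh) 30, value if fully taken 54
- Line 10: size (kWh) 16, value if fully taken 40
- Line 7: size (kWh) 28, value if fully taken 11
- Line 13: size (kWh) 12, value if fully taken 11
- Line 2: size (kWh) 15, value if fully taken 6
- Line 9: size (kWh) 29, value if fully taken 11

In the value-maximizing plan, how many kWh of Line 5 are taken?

Best value per unit of size first: Line 10 40/16≈2.5, Line 5 54/30≈1.8, Line 1 36/28≈1.29, Line 13 11/12≈0.917, Line 2 6/15≈0.4, Line 7 11/28≈0.393, Line 9 11/29≈0.379.
Line 10: take in full, 16 kWh for value 40 ; 20 left.
Only 20 kWh remain; take 20/30 of Line 5 for value 54×20/30 = 36.

20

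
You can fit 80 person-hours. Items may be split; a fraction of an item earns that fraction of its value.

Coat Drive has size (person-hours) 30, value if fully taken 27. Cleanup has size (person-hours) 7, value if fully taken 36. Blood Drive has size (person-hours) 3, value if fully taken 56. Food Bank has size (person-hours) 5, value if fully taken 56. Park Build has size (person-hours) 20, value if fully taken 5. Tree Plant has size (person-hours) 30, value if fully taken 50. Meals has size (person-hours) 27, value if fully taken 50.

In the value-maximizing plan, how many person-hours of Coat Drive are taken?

8

Rank by value-to-size ratio: Blood Drive 56/3≈18.7, Food Bank 56/5≈11.2, Cleanup 36/7≈5.14, Meals 50/27≈1.85, Tree Plant 50/30≈1.67, Coat Drive 27/30≈0.9, Park Build 5/20≈0.25.
Blood Drive: take in full, 3 person-hours for value 56 → 77 left.
Take all of Food Bank (5 person-hours, value 56) → 72 person-hours left.
All 7 person-hours of Cleanup fit (value 36) → 65 remain.
All 27 person-hours of Meals fit (value 50) → 38 remain.
All 30 person-hours of Tree Plant fit (value 50) → 8 remain.
8 person-hours left: a 8/30 share of Coat Drive gives 27×8/30 = 7.2.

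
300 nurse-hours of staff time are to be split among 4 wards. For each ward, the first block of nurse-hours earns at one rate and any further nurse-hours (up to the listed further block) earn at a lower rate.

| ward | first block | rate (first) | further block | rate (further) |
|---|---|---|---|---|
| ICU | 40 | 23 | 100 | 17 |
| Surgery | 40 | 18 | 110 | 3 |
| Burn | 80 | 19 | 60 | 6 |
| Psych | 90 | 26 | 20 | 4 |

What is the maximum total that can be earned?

Treat each block as its own option and order by rate: Psych/tier1 26 > ICU/tier1 23 > Burn/tier1 19 > Surgery/tier1 18 > ICU/tier2 17 > Burn/tier2 6 > Psych/tier2 4 > Surgery/tier2 3.
Psych tier1 at 26: fill all 90 → 210 left.
ICU tier1 at 23: fill all 40 → 170 left.
Burn tier1 at 19: fill all 80 → 90 left.
Surgery/tier1 (18): +40 → 50 left.
ICU tier2 at 17: only 50 left, fill 50.
Total = 26×90 + 23×40 + 19×80 + 18×40 + 17×50 = 6350.

6350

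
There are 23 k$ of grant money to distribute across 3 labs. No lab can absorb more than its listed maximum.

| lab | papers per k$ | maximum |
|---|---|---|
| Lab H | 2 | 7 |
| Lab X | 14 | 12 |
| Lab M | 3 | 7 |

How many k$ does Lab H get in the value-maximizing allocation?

4

Order the labs by papers per k$: Lab X 14 > Lab M 3 > Lab H 2.
Lab X takes 12 to reach its cap of 12 — 11 left.
Lab M: +7 to 7 (cap) — 4 left.
Only 4 left; Lab H takes them to reach 4.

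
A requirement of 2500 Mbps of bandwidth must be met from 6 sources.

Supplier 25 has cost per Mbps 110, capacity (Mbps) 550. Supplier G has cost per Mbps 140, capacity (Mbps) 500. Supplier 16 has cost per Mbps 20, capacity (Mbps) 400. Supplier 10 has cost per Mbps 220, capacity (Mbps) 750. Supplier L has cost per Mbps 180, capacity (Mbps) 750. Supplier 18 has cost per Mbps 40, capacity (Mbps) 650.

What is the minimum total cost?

Cheapest first:
Supplier 16 at 20: take all 400 Mbps → 2100 still needed.
Supplier 18 at 40: take all 650 Mbps → 1450 still needed.
Take 550 from Supplier 25 at 110 → need 900 more.
Supplier G at 140: take all 500 Mbps → 400 still needed.
Supplier L at 180: take 400 of its 750 → requirement met.
Supplier 10: unused.
Cost = 400×20 + 650×40 + 550×110 + 500×140 + 400×180 = 236500.

236500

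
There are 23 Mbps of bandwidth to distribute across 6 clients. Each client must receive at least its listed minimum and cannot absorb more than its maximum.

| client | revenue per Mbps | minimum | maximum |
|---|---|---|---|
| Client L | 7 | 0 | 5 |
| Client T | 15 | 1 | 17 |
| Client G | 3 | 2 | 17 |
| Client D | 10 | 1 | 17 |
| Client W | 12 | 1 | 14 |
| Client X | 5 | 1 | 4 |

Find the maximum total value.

Meeting every minimum uses 0+1+2+1+1+1 = 6 Mbps, leaving 17.
Rank by revenue per Mbps: Client T 15 > Client W 12 > Client D 10 > Client L 7 > Client X 5 > Client G 3.
Client T: +16 to 17 (cap) ; 1 left.
Client W: +1 (room for 13) → 2. Pool exhausted.
Total = 15×17 + 3×2 + 10×1 + 12×2 + 5×1 = 300.

300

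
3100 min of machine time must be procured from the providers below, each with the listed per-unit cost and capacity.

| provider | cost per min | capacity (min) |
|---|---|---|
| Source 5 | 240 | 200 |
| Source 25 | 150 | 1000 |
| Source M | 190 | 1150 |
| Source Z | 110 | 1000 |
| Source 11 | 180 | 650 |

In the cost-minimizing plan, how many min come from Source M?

Use providers in increasing cost order.
Source Z (110): use full 1000 — 2100 min to go.
Source 25 at 150: take all 1000 min — 1100 still needed.
Source 11 at 180: take all 650 min — 450 still needed.
Take 450 from Source M at 190 to finish.
Source 5: unused.

450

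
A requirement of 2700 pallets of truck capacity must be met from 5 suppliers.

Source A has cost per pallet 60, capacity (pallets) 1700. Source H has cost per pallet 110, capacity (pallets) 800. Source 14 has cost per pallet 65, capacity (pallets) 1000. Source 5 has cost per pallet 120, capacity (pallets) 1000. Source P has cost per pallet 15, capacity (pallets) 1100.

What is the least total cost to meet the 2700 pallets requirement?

112500

Use suppliers in increasing cost order.
Source P (15): use full 1100 → 1600 pallets to go.
Source A (60): take the remaining 1600 → done.
Source 14, Source H, Source 5: unused.
Cost = 1100×15 + 1600×60 = 112500.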